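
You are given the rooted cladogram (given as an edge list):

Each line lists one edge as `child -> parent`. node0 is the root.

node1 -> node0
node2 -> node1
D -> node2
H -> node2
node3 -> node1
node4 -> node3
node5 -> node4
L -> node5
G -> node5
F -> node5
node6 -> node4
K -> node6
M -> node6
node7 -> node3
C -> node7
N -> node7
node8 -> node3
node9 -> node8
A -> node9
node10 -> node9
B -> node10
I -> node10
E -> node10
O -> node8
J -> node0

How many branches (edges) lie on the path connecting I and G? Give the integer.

The MRCA of I and G is the node subtending (((L,G,F),(K,M)),(C,N),((A,(B,I,E)),O)).
From I up to that node: 4 branches. From G up to the same node: 3 branches. Total: 4 + 3 = 7.

7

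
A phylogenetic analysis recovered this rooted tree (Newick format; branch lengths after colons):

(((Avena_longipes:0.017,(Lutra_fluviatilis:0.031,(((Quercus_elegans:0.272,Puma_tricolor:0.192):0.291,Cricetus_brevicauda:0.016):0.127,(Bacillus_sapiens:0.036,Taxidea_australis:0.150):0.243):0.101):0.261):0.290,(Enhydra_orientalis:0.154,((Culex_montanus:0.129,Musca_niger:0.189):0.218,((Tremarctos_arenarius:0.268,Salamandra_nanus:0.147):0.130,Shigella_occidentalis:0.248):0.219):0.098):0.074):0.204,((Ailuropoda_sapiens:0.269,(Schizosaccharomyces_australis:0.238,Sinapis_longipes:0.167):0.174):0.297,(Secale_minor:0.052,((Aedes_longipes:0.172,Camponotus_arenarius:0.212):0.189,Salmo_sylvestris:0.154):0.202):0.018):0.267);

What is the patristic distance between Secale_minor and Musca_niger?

The path runs Secale_minor → … → MRCA → … → Musca_niger; the MRCA is the root of the tree.
Branch lengths along that path: 0.052 + 0.018 + 0.267 + 0.204 + 0.074 + 0.098 + 0.218 + 0.189 = 1.120.

1.120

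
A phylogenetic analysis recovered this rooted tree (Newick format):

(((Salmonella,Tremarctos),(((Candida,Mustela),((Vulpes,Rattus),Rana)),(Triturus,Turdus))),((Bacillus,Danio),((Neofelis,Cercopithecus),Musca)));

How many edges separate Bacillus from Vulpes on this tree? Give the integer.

9

The MRCA of Bacillus and Vulpes is the root of the tree.
From Bacillus up to that node: 3 branches. From Vulpes up to the same node: 6 branches. Total: 3 + 6 = 9.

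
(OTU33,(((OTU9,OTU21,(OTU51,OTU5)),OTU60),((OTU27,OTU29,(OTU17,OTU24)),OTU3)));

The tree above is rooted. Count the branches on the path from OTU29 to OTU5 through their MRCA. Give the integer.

7

The MRCA of OTU29 and OTU5 is the node subtending (((OTU9,OTU21,(OTU51,OTU5)),OTU60),((OTU27,OTU29,(OTU17,OTU24)),OTU3)).
From OTU29 up to that node: 3 branches. From OTU5 up to the same node: 4 branches. Total: 3 + 4 = 7.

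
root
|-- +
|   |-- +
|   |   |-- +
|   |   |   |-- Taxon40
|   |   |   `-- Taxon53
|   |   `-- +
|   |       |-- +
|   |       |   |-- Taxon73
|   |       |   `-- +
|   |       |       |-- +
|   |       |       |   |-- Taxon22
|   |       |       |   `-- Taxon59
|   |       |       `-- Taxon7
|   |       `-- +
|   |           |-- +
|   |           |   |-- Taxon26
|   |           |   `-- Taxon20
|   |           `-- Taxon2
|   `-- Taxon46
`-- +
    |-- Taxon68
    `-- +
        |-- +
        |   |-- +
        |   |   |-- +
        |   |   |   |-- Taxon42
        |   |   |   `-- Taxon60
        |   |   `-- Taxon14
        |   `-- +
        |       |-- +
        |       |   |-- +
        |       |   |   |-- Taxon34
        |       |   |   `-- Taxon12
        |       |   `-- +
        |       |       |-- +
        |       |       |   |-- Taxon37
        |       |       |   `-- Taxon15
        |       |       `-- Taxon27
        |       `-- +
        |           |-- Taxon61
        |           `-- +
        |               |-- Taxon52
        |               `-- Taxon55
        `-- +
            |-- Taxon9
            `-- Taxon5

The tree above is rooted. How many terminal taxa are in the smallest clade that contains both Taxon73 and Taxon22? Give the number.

4

The MRCA of Taxon73 and Taxon22 is the node subtending (Taxon73,((Taxon22,Taxon59),Taxon7)).
That clade contains 4 terminal taxa: Taxon22, Taxon59, Taxon7, Taxon73.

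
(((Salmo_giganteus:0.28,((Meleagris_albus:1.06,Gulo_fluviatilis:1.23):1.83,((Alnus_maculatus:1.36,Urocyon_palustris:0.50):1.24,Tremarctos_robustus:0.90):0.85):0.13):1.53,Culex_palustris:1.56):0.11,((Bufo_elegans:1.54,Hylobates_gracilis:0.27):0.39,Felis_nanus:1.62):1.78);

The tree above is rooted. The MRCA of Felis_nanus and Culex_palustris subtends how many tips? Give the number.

10

The MRCA of Felis_nanus and Culex_palustris is the root, so the clade is the entire tree.
That clade contains 10 terminal taxa: Alnus_maculatus, Bufo_elegans, Culex_palustris, Felis_nanus, Gulo_fluviatilis, Hylobates_gracilis, Meleagris_albus, Salmo_giganteus, Tremarctos_robustus, Urocyon_palustris.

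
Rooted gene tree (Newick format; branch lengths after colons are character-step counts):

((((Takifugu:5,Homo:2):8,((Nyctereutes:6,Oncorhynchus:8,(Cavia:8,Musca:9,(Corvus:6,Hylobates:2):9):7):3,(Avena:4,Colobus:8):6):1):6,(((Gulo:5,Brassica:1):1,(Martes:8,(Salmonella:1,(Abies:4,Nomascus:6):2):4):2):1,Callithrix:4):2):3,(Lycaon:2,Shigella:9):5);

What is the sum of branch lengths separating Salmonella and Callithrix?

12

The path runs Salmonella → … → MRCA → … → Callithrix; the MRCA is the node subtending (((Gulo,Brassica),(Martes,(Salmonella,(Abies,Nomascus)))),Callithrix).
Branch lengths along that path: 1 + 4 + 2 + 1 + 4 = 12.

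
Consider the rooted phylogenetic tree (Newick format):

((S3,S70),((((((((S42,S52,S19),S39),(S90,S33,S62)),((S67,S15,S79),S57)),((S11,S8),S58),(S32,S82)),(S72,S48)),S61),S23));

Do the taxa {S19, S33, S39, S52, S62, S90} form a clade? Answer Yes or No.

The MRCA of the listed taxa subtends (((S42,S52,S19),S39),(S90,S33,S62)).
That clade also contains S42, which is not in the proposed group, so the group is not monophyletic.

No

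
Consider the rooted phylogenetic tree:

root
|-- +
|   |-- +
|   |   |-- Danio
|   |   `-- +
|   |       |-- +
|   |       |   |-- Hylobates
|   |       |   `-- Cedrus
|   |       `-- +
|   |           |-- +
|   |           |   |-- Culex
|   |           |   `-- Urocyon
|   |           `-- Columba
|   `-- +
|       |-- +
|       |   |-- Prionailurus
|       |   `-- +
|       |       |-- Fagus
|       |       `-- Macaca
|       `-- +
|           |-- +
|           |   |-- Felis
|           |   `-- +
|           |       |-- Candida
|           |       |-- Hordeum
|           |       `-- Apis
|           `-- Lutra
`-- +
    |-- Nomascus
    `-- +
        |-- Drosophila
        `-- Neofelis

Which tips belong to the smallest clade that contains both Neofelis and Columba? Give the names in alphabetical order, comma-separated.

Apis, Candida, Cedrus, Columba, Culex, Danio, Drosophila, Fagus, Felis, Hordeum, Hylobates, Lutra, Macaca, Neofelis, Nomascus, Prionailurus, Urocyon

Tracing Neofelis: it sits inside (Drosophila,Neofelis).
Tracing Columba: it sits inside ((Culex,Urocyon),Columba).
The smallest clade enclosing both is the whole tree (their MRCA is the root), so the answer is all 17 tips in alphabetical order.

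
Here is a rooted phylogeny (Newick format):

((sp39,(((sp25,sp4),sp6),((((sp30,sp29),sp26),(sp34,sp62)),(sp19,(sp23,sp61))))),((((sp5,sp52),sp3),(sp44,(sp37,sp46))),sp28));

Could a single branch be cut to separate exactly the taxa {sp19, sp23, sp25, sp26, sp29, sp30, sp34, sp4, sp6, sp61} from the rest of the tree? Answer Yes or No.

The MRCA of the listed taxa subtends (((sp25,sp4),sp6),((((sp30,sp29),sp26),(sp34,sp62)),(sp19,(sp23,sp61)))).
That clade also contains sp62, which is not in the proposed group, so the group is not monophyletic.

No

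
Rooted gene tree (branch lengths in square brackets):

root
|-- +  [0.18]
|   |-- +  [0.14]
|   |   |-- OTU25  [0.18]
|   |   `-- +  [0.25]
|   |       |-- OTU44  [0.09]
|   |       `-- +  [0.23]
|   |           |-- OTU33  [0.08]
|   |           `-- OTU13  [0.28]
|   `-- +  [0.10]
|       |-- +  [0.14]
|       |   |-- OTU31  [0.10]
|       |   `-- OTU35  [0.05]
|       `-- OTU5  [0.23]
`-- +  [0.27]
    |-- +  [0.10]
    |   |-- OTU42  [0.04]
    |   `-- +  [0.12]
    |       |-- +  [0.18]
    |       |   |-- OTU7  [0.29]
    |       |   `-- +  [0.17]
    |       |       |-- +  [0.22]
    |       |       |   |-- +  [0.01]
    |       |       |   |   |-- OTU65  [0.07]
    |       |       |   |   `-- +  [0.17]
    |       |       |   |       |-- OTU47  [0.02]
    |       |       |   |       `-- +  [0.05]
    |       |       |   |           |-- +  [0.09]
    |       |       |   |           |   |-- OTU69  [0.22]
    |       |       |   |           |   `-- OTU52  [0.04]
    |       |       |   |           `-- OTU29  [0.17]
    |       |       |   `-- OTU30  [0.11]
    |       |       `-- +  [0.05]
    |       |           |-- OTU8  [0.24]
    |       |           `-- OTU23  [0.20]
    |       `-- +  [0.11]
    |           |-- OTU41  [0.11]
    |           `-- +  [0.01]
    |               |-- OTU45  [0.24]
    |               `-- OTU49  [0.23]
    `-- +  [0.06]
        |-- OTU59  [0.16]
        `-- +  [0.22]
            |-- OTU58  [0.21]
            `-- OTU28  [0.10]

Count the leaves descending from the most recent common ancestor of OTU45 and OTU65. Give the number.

The MRCA of OTU45 and OTU65 is the node subtending ((OTU7,(((OTU65,(OTU47,((OTU69,OTU52),OTU29))),OTU30),(OTU8,OTU23))),(OTU41,(OTU45,OTU49))).
That clade contains 12 terminal taxa: OTU23, OTU29, OTU30, OTU41, OTU45, OTU47, OTU49, OTU52, OTU65, OTU69, OTU7, OTU8.

12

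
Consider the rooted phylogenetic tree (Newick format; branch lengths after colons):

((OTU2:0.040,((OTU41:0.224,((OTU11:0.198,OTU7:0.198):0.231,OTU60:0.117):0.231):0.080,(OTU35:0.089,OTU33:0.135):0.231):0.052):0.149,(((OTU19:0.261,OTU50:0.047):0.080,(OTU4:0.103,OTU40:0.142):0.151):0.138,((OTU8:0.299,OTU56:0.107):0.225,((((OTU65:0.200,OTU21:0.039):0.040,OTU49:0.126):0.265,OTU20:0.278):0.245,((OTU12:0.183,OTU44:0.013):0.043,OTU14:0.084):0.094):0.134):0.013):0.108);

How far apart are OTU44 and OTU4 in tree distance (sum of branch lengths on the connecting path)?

0.689

The path runs OTU44 → … → MRCA → … → OTU4; the MRCA is the node subtending (((OTU19,OTU50),(OTU4,OTU40)),((OTU8,OTU56),((((OTU65,OTU21),OTU49),OTU20),((OTU12,OTU44),OTU14)))).
Branch lengths along that path: 0.013 + 0.043 + 0.094 + 0.134 + 0.013 + 0.138 + 0.151 + 0.103 = 0.689.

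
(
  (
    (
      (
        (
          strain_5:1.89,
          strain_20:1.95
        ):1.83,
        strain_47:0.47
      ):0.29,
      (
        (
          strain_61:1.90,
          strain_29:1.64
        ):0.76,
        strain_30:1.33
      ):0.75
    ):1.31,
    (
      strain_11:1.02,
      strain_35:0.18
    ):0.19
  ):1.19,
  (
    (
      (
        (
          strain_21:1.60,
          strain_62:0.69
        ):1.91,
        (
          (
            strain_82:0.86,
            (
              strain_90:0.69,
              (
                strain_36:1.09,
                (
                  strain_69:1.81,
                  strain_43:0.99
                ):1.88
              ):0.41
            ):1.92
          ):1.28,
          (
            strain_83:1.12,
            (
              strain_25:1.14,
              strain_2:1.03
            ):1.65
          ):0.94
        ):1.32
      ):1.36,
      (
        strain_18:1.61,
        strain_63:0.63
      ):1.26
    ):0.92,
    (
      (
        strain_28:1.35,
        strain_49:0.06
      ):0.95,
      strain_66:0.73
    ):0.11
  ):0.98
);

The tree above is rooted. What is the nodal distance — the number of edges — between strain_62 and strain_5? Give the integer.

10

The MRCA of strain_62 and strain_5 is the root of the tree.
From strain_62 up to that node: 5 branches. From strain_5 up to the same node: 5 branches. Total: 5 + 5 = 10.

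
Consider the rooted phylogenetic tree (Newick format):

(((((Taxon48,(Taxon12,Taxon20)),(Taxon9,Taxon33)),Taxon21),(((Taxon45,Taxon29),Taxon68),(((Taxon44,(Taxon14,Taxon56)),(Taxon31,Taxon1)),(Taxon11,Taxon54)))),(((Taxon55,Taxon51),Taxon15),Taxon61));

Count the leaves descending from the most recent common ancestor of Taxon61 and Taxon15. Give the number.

4

The MRCA of Taxon61 and Taxon15 is the node subtending (((Taxon55,Taxon51),Taxon15),Taxon61).
That clade contains 4 terminal taxa: Taxon15, Taxon51, Taxon55, Taxon61.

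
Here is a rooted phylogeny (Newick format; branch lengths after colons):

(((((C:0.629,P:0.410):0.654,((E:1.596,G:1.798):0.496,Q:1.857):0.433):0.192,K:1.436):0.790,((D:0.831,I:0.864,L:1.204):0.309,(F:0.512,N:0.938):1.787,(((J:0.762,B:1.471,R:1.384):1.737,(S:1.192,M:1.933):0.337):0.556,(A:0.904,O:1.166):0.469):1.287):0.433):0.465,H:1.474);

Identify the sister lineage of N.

N attaches to the tree at the node subtending (F,N).
The other lineage descending from that same node — the sister group — is the single tip F.

F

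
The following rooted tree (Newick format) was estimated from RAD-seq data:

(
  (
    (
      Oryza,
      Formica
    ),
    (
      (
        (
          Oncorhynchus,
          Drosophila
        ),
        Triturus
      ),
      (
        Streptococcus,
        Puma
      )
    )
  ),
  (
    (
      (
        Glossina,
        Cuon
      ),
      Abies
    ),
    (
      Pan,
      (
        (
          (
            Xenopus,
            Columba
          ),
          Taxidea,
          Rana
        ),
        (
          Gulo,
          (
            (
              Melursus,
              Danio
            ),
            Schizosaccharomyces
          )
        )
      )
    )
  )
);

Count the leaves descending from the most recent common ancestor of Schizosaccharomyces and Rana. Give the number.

8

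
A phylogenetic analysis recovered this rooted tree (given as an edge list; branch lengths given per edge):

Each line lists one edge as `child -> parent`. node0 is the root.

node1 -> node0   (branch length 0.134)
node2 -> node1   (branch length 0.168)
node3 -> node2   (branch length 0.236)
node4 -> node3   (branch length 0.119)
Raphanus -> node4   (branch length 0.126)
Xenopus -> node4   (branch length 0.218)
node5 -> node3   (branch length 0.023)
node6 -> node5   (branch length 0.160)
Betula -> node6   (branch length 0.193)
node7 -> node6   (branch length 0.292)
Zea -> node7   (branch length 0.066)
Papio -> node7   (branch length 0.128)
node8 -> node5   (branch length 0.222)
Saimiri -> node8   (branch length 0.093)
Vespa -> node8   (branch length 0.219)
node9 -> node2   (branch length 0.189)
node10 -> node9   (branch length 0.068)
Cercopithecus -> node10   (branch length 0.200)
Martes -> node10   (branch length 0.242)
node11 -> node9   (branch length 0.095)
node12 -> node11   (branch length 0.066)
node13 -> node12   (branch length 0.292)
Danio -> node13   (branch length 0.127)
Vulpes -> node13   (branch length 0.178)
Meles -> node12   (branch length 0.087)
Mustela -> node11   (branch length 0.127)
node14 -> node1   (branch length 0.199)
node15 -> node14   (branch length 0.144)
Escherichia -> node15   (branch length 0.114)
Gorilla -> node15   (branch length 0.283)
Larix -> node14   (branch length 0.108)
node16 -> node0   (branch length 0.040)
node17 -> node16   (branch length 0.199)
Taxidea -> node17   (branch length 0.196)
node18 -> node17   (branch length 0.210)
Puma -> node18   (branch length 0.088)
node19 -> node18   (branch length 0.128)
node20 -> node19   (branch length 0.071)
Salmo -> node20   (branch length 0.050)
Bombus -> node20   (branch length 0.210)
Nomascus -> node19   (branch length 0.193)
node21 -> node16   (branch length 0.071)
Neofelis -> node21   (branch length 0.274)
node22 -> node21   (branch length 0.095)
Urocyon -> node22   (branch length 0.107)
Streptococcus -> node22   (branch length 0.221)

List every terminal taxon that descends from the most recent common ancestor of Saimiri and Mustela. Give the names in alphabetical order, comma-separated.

Betula, Cercopithecus, Danio, Martes, Meles, Mustela, Papio, Raphanus, Saimiri, Vespa, Vulpes, Xenopus, Zea

Tracing Saimiri: it sits inside (Saimiri,Vespa).
Tracing Mustela: it sits inside (((Danio,Vulpes),Meles),Mustela).
The smallest clade enclosing both is (((Raphanus,Xenopus),((Betula,(Zea,Papio)),(Saimiri,Vespa))),((Cercopithecus,Martes),(((Danio,Vulpes),Meles),Mustela))); the answer is its 13 terminal taxa in alphabetical order.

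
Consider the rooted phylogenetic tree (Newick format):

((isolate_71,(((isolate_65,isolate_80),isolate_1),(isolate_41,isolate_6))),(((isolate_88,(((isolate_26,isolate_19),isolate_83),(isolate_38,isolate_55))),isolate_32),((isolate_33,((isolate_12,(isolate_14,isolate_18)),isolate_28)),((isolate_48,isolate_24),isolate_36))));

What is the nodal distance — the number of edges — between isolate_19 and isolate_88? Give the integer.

5

The MRCA of isolate_19 and isolate_88 is the node subtending (isolate_88,(((isolate_26,isolate_19),isolate_83),(isolate_38,isolate_55))).
From isolate_19 up to that node: 4 branches. From isolate_88 up to the same node: 1 branch. Total: 4 + 1 = 5.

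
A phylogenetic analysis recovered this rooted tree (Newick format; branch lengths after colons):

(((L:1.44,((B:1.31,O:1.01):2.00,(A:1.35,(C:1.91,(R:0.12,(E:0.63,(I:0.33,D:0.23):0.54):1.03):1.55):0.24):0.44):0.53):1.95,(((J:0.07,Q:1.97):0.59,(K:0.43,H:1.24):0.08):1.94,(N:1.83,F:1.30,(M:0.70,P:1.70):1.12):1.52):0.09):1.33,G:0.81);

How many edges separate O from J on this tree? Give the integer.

8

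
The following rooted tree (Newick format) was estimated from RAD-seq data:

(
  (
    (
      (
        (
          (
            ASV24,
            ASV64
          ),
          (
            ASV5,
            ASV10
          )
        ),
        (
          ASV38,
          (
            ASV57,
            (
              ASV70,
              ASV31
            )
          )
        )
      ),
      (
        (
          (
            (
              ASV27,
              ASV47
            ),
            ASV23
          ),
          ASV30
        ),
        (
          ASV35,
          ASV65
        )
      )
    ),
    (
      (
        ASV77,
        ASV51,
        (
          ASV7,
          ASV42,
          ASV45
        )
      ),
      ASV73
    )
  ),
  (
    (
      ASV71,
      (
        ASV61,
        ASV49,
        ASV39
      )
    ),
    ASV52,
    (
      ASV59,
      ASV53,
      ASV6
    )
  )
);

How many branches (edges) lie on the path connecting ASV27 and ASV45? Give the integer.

The MRCA of ASV27 and ASV45 is the node subtending (((((ASV24,ASV64),(ASV5,ASV10)),(ASV38,(ASV57,(ASV70,ASV31)))),((((ASV27,ASV47),ASV23),ASV30),(ASV35,ASV65))),((ASV77,ASV51,(ASV7,ASV42,ASV45)),ASV73)).
From ASV27 up to that node: 6 branches. From ASV45 up to the same node: 4 branches. Total: 6 + 4 = 10.

10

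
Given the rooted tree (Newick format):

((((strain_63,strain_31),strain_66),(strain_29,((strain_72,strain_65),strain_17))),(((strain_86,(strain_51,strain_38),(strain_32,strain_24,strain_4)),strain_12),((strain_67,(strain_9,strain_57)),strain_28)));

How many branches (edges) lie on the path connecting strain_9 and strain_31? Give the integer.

9

The MRCA of strain_9 and strain_31 is the root of the tree.
From strain_9 up to that node: 5 branches. From strain_31 up to the same node: 4 branches. Total: 5 + 4 = 9.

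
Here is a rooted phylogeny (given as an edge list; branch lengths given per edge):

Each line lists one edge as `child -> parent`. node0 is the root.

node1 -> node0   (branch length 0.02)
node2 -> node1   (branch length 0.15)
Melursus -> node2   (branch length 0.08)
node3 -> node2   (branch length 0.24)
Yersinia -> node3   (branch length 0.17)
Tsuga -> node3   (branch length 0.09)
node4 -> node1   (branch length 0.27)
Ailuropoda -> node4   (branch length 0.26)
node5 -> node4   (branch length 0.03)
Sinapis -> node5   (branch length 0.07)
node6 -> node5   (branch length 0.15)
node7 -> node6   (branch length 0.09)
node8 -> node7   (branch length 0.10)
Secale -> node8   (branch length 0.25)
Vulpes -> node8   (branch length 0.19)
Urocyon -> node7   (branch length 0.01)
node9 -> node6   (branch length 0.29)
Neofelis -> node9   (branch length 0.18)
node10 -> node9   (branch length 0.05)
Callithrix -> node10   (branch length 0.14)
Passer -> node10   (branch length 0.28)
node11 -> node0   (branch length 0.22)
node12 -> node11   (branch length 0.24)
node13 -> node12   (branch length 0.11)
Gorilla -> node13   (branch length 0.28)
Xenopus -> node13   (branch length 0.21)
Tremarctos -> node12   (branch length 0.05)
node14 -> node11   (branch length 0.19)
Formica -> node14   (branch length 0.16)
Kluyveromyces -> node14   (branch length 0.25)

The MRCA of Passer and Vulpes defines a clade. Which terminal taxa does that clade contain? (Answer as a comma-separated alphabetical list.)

Tracing Passer: it sits inside (Callithrix,Passer).
Tracing Vulpes: it sits inside (Secale,Vulpes).
The smallest clade enclosing both is (((Secale,Vulpes),Urocyon),(Neofelis,(Callithrix,Passer))); the answer is its 6 terminal taxa in alphabetical order.

Callithrix, Neofelis, Passer, Secale, Urocyon, Vulpes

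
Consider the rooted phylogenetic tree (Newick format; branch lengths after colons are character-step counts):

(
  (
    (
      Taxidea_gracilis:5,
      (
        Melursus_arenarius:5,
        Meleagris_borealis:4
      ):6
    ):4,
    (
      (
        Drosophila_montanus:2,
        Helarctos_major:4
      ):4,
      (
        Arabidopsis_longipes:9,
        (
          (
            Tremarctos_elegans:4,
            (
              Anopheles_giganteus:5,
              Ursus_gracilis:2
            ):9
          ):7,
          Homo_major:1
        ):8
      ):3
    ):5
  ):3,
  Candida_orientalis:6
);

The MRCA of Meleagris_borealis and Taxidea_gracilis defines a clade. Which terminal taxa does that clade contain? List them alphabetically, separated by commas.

Meleagris_borealis, Melursus_arenarius, Taxidea_gracilis

Tracing Meleagris_borealis: it sits inside (Melursus_arenarius,Meleagris_borealis).
Tracing Taxidea_gracilis: it sits inside (Taxidea_gracilis,(Melursus_arenarius,Meleagris_borealis)).
The smallest clade enclosing both is (Taxidea_gracilis,(Melursus_arenarius,Meleagris_borealis)); the answer is its 3 terminal taxa in alphabetical order.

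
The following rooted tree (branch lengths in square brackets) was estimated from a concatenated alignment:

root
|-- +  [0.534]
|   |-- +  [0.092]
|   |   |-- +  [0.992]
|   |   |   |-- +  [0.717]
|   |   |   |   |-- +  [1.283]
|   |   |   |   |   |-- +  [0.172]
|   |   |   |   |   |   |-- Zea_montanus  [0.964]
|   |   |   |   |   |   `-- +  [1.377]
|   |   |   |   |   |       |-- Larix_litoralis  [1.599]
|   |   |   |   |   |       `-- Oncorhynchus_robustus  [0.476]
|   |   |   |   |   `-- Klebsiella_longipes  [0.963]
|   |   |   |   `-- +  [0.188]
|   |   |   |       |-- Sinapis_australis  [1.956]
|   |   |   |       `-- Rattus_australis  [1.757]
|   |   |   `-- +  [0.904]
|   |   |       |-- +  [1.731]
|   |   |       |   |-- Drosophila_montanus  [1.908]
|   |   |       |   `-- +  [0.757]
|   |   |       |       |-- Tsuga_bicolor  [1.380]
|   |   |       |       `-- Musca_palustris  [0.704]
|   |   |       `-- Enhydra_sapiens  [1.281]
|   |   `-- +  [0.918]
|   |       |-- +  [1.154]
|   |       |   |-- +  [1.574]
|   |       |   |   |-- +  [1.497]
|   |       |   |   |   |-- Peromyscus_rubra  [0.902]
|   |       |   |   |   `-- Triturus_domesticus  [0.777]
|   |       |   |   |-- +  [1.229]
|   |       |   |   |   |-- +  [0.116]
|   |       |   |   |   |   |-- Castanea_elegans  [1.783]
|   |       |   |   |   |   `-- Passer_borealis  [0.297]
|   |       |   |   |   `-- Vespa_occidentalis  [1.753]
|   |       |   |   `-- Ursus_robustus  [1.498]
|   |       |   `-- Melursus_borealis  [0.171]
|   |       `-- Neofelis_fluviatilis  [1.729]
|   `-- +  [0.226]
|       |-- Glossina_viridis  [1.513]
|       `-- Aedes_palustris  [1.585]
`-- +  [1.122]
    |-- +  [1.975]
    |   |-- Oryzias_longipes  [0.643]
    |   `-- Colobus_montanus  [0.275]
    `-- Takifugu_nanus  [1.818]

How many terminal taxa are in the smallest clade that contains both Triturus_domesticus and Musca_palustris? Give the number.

The MRCA of Triturus_domesticus and Musca_palustris is the node subtending (((((Zea_montanus,(Larix_litoralis,Oncorhynchus_robustus)),Klebsiella_longipes),(Sinapis_australis,Rattus_australis)),((Drosophila_montanus,(Tsuga_bicolor,Musca_palustris)),Enhydra_sapiens)),((((Peromyscus_rubra,Triturus_domesticus),((Castanea_elegans,Passer_borealis),Vespa_occidentalis),Ursus_robustus),Melursus_borealis),Neofelis_fluviatilis)).
That clade contains 18 terminal taxa: Castanea_elegans, Drosophila_montanus, Enhydra_sapiens, Klebsiella_longipes, Larix_litoralis, Melursus_borealis, Musca_palustris, Neofelis_fluviatilis, Oncorhynchus_robustus, Passer_borealis, Peromyscus_rubra, Rattus_australis, Sinapis_australis, Triturus_domesticus, Tsuga_bicolor, Ursus_robustus, Vespa_occidentalis, Zea_montanus.

18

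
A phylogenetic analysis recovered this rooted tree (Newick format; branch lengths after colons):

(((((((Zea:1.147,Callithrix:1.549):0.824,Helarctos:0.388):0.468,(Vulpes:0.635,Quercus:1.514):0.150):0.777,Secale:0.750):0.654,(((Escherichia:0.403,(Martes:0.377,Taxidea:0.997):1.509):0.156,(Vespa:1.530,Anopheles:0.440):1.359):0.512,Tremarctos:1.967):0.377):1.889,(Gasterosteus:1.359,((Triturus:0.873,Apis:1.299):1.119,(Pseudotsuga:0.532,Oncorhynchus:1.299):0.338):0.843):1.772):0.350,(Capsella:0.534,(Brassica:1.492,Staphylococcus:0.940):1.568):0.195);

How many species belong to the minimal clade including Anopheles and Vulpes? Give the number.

12

The MRCA of Anopheles and Vulpes is the node subtending (((((Zea,Callithrix),Helarctos),(Vulpes,Quercus)),Secale),(((Escherichia,(Martes,Taxidea)),(Vespa,Anopheles)),Tremarctos)).
That clade contains 12 terminal taxa: Anopheles, Callithrix, Escherichia, Helarctos, Martes, Quercus, Secale, Taxidea, Tremarctos, Vespa, Vulpes, Zea.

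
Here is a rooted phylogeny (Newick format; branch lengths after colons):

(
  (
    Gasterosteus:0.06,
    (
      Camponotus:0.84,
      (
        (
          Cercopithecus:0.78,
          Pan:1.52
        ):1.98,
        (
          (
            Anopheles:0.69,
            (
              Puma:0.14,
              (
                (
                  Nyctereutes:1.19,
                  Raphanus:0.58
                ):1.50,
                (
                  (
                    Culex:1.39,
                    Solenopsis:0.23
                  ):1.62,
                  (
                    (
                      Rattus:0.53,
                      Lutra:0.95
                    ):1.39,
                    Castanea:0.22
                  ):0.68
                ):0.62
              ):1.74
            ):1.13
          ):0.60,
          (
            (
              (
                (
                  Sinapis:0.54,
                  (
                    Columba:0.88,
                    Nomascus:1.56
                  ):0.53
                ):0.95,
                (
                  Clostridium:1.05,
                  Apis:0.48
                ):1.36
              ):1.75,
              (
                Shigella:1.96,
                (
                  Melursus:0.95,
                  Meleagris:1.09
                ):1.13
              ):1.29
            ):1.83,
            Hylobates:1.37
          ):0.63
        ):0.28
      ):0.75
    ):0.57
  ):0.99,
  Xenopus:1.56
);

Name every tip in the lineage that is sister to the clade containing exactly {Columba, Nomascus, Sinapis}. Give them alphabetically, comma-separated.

The clade containing exactly {Columba, Nomascus, Sinapis} attaches to the tree at the node subtending ((Sinapis,(Columba,Nomascus)),(Clostridium,Apis)).
The other lineage descending from that same node — the sister group — is (Clostridium,Apis); its 2 tips in alphabetical order are the answer.

Apis, Clostridium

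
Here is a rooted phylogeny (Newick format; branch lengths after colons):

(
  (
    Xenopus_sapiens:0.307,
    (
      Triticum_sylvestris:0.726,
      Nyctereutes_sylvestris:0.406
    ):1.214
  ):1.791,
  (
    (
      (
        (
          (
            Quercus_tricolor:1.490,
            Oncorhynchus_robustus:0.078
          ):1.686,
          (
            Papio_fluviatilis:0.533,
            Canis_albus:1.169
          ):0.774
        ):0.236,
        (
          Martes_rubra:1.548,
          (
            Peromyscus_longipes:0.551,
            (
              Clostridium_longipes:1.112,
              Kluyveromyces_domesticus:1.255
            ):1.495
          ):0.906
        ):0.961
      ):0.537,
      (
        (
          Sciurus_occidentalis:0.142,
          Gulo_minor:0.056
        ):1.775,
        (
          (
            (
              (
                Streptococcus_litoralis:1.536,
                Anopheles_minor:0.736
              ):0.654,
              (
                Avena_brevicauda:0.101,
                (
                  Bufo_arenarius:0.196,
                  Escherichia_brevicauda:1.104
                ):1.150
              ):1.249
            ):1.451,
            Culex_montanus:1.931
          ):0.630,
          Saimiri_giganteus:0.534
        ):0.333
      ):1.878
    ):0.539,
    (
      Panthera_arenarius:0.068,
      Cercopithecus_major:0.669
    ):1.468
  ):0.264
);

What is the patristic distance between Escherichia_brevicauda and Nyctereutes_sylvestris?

12.009

The path runs Escherichia_brevicauda → … → MRCA → … → Nyctereutes_sylvestris; the MRCA is the root of the tree.
Branch lengths along that path: 1.104 + 1.150 + 1.249 + 1.451 + 0.630 + 0.333 + 1.878 + 0.539 + 0.264 + 1.791 + 1.214 + 0.406 = 12.009.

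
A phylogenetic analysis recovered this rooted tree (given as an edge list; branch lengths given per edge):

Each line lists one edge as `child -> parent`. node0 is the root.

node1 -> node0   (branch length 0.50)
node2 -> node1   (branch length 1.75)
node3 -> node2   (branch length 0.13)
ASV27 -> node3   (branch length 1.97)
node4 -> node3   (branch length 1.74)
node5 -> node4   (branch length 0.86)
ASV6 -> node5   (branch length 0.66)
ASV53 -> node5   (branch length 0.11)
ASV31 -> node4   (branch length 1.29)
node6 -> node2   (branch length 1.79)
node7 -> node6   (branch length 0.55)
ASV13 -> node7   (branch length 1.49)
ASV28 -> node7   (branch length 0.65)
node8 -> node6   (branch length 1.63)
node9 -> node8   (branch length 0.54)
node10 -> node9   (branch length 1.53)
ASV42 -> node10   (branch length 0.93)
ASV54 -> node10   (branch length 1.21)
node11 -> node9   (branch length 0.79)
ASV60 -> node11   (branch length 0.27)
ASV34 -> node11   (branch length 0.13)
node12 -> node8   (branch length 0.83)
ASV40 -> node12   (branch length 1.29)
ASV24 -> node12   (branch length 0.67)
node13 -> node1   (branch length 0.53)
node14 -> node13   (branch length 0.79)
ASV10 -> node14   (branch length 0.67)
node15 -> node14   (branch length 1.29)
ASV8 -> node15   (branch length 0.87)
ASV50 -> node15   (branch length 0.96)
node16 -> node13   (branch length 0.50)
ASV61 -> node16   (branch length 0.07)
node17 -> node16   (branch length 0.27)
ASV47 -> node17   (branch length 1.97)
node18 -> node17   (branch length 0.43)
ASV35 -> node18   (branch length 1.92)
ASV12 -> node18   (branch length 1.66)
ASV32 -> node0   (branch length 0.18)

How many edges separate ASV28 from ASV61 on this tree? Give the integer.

7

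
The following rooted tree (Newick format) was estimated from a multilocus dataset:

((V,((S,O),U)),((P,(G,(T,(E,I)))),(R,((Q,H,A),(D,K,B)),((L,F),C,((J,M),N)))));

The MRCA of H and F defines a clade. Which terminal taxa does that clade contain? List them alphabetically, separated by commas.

Tracing H: it sits inside (Q,H,A).
Tracing F: it sits inside (L,F).
The smallest clade enclosing both is (R,((Q,H,A),(D,K,B)),((L,F),C,((J,M),N))); the answer is its 13 terminal taxa in alphabetical order.

A, B, C, D, F, H, J, K, L, M, N, Q, R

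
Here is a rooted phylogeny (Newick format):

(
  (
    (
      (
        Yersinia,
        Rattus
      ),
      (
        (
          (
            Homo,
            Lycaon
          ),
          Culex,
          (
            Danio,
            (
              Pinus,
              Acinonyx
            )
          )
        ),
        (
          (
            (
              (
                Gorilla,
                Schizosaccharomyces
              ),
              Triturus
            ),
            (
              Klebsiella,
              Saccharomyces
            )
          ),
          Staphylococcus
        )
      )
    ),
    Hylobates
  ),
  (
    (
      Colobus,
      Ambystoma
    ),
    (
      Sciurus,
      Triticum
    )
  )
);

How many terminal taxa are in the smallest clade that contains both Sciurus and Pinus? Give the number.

19

The MRCA of Sciurus and Pinus is the root, so the clade is the entire tree.
That clade contains 19 terminal taxa: Acinonyx, Ambystoma, Colobus, Culex, Danio, Gorilla, Homo, Hylobates, Klebsiella, Lycaon, Pinus, Rattus, Saccharomyces, Schizosaccharomyces, Sciurus, Staphylococcus, Triticum, Triturus, Yersinia.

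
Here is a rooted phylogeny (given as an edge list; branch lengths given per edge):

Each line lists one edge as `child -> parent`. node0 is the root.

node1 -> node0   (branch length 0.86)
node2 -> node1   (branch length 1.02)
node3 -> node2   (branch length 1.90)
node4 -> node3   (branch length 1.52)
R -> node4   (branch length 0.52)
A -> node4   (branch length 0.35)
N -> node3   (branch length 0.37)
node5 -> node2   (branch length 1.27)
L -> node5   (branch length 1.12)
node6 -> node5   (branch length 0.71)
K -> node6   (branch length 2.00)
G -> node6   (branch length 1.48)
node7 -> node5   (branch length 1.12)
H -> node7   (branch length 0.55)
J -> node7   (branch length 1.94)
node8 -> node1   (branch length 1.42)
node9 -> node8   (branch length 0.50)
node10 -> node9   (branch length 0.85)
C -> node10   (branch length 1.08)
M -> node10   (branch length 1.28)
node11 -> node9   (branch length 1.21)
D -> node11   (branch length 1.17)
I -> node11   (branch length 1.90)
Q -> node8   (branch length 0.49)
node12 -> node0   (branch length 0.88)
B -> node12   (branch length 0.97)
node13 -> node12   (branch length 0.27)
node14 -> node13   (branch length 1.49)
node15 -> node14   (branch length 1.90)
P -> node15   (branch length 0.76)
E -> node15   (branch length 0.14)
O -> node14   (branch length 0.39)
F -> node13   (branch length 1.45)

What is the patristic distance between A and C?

The path runs A → … → MRCA → … → C; the MRCA is the node subtending ((((R,A),N),(L,(K,G),(H,J))),(((C,M),(D,I)),Q)).
Branch lengths along that path: 0.35 + 1.52 + 1.90 + 1.02 + 1.42 + 0.50 + 0.85 + 1.08 = 8.64.

8.64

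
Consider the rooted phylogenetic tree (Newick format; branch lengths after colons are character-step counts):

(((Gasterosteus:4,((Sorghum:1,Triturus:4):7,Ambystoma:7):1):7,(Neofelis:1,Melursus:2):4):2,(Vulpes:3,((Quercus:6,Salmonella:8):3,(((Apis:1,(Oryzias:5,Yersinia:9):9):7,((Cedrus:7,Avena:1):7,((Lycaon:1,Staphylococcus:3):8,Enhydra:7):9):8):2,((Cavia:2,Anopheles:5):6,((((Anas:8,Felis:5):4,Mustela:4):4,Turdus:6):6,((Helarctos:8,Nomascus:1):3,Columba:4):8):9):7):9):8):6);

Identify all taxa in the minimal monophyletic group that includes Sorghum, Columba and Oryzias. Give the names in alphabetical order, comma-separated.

Ambystoma, Anas, Anopheles, Apis, Avena, Cavia, Cedrus, Columba, Enhydra, Felis, Gasterosteus, Helarctos, Lycaon, Melursus, Mustela, Neofelis, Nomascus, Oryzias, Quercus, Salmonella, Sorghum, Staphylococcus, Triturus, Turdus, Vulpes, Yersinia

Tracing Sorghum: it sits inside (Sorghum,Triturus).
Tracing Columba: it sits inside ((Helarctos,Nomascus),Columba).
Tracing Oryzias: it sits inside (Oryzias,Yersinia).
The smallest clade enclosing all 3 is the whole tree (their MRCA is the root), so the answer is all 26 tips in alphabetical order.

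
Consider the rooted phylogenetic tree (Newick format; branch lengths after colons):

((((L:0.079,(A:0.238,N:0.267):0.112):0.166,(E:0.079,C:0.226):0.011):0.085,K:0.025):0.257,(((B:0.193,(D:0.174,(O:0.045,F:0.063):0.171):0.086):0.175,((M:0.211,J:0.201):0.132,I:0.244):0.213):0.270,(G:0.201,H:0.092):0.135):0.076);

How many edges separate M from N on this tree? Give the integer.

10

The MRCA of M and N is the root of the tree.
From M up to that node: 5 branches. From N up to the same node: 5 branches. Total: 5 + 5 = 10.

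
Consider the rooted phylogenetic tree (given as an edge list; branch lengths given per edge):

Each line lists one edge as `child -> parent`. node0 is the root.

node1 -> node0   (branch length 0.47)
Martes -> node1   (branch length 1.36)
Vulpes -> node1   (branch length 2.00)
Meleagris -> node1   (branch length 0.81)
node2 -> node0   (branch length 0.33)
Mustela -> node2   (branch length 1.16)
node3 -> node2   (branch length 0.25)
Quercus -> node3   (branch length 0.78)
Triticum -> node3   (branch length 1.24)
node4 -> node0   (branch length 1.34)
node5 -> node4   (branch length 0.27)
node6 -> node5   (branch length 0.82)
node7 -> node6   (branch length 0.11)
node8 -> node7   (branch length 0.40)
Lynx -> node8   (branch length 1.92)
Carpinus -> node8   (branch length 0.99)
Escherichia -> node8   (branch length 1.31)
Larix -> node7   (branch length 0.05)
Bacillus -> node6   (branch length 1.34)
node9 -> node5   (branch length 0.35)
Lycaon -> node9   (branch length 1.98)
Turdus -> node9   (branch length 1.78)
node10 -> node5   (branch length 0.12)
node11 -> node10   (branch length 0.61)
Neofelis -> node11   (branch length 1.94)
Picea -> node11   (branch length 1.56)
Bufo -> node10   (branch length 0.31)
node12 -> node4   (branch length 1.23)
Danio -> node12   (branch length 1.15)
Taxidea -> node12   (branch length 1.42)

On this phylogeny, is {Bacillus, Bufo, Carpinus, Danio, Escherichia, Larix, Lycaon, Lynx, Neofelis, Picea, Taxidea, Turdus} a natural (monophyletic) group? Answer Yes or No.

Yes

The most recent common ancestor of these taxa subtends (((((Lynx,Carpinus,Escherichia),Larix),Bacillus),(Lycaon,Turdus),((Neofelis,Picea),Bufo)),(Danio,Taxidea)).
That clade has exactly 12 tips — every listed taxon and nothing else — so the group is monophyletic.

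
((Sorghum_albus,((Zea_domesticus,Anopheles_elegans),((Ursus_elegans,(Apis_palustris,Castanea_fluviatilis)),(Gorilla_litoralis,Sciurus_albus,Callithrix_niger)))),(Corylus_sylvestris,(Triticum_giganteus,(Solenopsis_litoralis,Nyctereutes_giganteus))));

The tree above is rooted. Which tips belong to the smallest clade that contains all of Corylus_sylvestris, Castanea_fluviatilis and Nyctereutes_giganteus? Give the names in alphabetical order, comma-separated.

Anopheles_elegans, Apis_palustris, Callithrix_niger, Castanea_fluviatilis, Corylus_sylvestris, Gorilla_litoralis, Nyctereutes_giganteus, Sciurus_albus, Solenopsis_litoralis, Sorghum_albus, Triticum_giganteus, Ursus_elegans, Zea_domesticus

Tracing Corylus_sylvestris: it sits inside (Corylus_sylvestris,(Triticum_giganteus,(Solenopsis_litoralis,Nyctereutes_giganteus))).
Tracing Castanea_fluviatilis: it sits inside (Apis_palustris,Castanea_fluviatilis).
Tracing Nyctereutes_giganteus: it sits inside (Solenopsis_litoralis,Nyctereutes_giganteus).
The smallest clade enclosing all 3 is the whole tree (their MRCA is the root), so the answer is all 13 tips in alphabetical order.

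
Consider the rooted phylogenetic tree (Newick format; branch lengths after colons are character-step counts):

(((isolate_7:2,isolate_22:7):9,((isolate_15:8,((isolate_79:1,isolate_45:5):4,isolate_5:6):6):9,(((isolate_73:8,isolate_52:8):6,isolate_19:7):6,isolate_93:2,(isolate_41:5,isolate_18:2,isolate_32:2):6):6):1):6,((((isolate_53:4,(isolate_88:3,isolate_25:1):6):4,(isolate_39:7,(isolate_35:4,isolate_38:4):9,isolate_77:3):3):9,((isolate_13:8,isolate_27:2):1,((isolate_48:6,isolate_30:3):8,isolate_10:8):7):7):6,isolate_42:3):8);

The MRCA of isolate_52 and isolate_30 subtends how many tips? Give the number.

26

The MRCA of isolate_52 and isolate_30 is the root, so the clade is the entire tree.
That clade contains 26 terminal taxa: isolate_10, isolate_13, isolate_15, isolate_18, isolate_19, isolate_22, isolate_25, isolate_27, isolate_30, isolate_32, isolate_35, isolate_38, isolate_39, isolate_41, isolate_42, isolate_45, isolate_48, isolate_5, isolate_52, isolate_53, isolate_7, isolate_73, isolate_77, isolate_79, isolate_88, isolate_93.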